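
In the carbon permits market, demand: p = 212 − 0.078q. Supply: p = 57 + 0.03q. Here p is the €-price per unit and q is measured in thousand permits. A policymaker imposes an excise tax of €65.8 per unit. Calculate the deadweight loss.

€20044.63 thousand

Competitive equilibrium: 212 − 0.078q = 57 + 0.03q → q* = 1435.1852, p* = 100.0556.
With the tax, the buyer price exceeds the seller price by 65.8: (212 − 0.078q) − (57 + 0.03q) = 65.8 → q' = 825.9259.
Δq = 1435.1852 − 825.9259 = 609.2593; the wedge equals the tax, 65.8.
DWL = ½ × 609.2593 × 65.8 = €20044.63 thousand.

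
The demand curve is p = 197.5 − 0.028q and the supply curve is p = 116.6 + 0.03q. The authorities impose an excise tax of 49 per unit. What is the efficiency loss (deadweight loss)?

20698.28

Competitive equilibrium: 197.5 − 0.028q = 116.6 + 0.03q → q* = 1394.8276, p* = 158.4448.
With the tax, the buyer price exceeds the seller price by 49: (197.5 − 0.028q) − (116.6 + 0.03q) = 49 → q' = 550.
Δq = 1394.8276 − 550 = 844.8276; the wedge equals the tax, 49.
Welfare loss = ½ × 844.8276 × 49 = 20698.28.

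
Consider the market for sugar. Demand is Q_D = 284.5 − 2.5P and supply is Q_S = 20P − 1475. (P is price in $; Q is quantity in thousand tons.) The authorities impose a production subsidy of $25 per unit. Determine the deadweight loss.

In inverse form: demand P = 113.8 − 0.4Q, supply P = 73.75 + 0.05Q.
Competitive equilibrium: 113.8 − 0.4Q = 73.75 + 0.05Q → Q* = 89, P* = 78.2.
The subsidy lowers effective supply by 25: P = 48.75 + 0.05Q.
New quantity: 113.8 − 0.4Q = 48.75 + 0.05Q → Q' = 144.55556.
Overproduction ΔQ = 144.55556 − 89 = 55.55556; wedge = subsidy = 25.
Welfare loss = ½ × 55.55556 × 25 = $694.44 thousand.

$694.44 thousand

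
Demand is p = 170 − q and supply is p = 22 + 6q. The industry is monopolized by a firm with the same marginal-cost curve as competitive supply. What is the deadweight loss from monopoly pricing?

Competitive equilibrium: 170 − q = 22 + 6q → q* = 21.1429, p* = 148.8571.
Marginal revenue: MR = 170 − 2q. Set MR = MC: 170 − 2q = 22 + 6q → q_m = 18.5.
Price p_m = 170 − 1·18.5 = 151.5; MC(q_m) = 22 + 6·18.5 = 133.
Competitive q* = 21.1429, so Δq = 2.6429; wedge = 151.5 − 133 = 18.5.
Deadweight loss = ½ × 2.6429 × 18.5 = 24.45.

24.45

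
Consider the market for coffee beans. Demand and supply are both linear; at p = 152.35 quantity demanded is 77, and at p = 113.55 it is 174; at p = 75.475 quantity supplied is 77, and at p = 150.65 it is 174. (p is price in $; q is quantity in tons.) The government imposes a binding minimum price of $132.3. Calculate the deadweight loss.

Demand slope = (113.55 − 152.35)/(174 − 77) = −0.4, so p = 183.15 − 0.4q.
Supply slope = (150.65 − 75.475)/(174 − 77) = 0.775, so p = 15.8 + 0.775q.
Competitive equilibrium: 183.15 − 0.4q = 15.8 + 0.775q → q* = 142.4255, p* = 126.1798.
At the floor p = 132.3, quantity demanded = (183.15 − 132.3)/0.4 = 127.125.
Sellers' marginal cost at q' = 127.125: 15.8 + 0.775·127.125 = 114.3219.
Δq = 142.4255 − 127.125 = 15.3005; wedge = 132.3 − 114.3219 = 17.9781.
The triangle = ½ × 15.3005 × 17.9781 = $137.54.

$137.54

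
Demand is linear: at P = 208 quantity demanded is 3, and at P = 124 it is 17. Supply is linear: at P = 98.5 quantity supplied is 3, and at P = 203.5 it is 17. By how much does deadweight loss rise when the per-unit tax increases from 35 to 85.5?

Demand slope = (124 − 208)/(17 − 3) = −6, so P = 226 − 6Q.
Supply slope = (203.5 − 98.5)/(17 − 3) = 7.5, so P = 76 + 7.5Q.
Competitive equilibrium: 226 − 6Q = 76 + 7.5Q → Q* = 11.1111, P* = 159.3333.
For a per-unit tax t: ΔQ = t/13.5, so DWL = ½·t·(t/13.5) = t²/27.
At t = 35: DWL = 45.37. At t = 85.5: DWL = 270.75.
Increase = 270.75 − 45.37 = 225.38.

225.38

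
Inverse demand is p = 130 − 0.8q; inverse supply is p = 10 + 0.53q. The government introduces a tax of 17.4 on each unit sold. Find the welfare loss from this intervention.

Competitive equilibrium: 130 − 0.8q = 10 + 0.53q → q* = 90.2256, p* = 57.8195.
With the tax, the buyer price exceeds the seller price by 17.4: (130 − 0.8q) − (10 + 0.53q) = 17.4 → q' = 77.1429.
Δq = 90.2256 − 77.1429 = 13.0827; the wedge equals the tax, 17.4.
Welfare loss = ½ × 13.0827 × 17.4 = 113.82.

113.82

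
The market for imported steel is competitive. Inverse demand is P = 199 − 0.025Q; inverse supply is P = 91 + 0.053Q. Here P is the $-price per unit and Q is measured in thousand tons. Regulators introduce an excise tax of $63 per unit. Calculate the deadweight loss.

$25442.31 thousand

Competitive equilibrium: 199 − 0.025Q = 91 + 0.053Q → Q* = 1384.6154, P* = 164.3846.
With the tax, the buyer price exceeds the seller price by 63: (199 − 0.025Q) − (91 + 0.053Q) = 63 → Q' = 576.9231.
ΔQ = 1384.6154 − 576.9231 = 807.6923; the wedge equals the tax, 63.
Deadweight loss = ½ × 807.6923 × 63 = $25442.31 thousand.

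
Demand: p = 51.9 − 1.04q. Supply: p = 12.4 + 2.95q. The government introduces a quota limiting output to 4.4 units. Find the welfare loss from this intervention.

60.34

Competitive equilibrium: 51.9 − 1.04q = 12.4 + 2.95q → q* = 9.8997, p* = 41.6043.
At q = 4.4: demand price = 51.9 − 1.04·4.4 = 47.324; supply price = 12.4 + 2.95·4.4 = 25.38.
Δq = 9.8997 − 4.4 = 5.4997; wedge = 47.324 − 25.38 = 21.944.
Deadweight loss = ½ × 5.4997 × 21.944 = 60.34.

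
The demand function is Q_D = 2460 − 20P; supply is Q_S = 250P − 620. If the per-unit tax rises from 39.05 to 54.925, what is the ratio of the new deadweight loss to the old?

In inverse form: demand P = 123 − 0.05Q, supply P = 2.48 + 0.004Q.
Competitive equilibrium: 123 − 0.05Q = 2.48 + 0.004Q → Q* = 2231.8519, P* = 11.4074.
For a per-unit tax t: ΔQ = t/0.054, so DWL = ½·t·(t/0.054) = t²/0.108.
At t = 39.05: DWL = 14119.468. At t = 54.925: DWL = 27932.922.
Ratio = (54.925/39.05)² = 1.978.

1.978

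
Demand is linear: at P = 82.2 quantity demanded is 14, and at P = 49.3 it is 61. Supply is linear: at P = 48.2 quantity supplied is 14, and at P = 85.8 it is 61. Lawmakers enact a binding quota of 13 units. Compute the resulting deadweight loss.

Demand slope = (49.3 − 82.2)/(61 − 14) = −0.7, so P = 92 − 0.7Q.
Supply slope = (85.8 − 48.2)/(61 − 14) = 0.8, so P = 37 + 0.8Q.
Competitive equilibrium: 92 − 0.7Q = 37 + 0.8Q → Q* = 36.6667, P* = 66.3333.
At Q = 13: demand price = 92 − 0.7·13 = 82.9; supply price = 37 + 0.8·13 = 47.4.
ΔQ = 36.6667 − 13 = 23.6667; wedge = 82.9 − 47.4 = 35.5.
Deadweight loss = ½ × 23.6667 × 35.5 = 420.08.

420.08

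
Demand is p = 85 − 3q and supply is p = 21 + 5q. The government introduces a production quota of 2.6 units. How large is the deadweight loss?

Competitive equilibrium: 85 − 3q = 21 + 5q → q* = 8, p* = 61.
At q = 2.6: demand price = 85 − 3·2.6 = 77.2; supply price = 21 + 5·2.6 = 34.
Δq = 8 − 2.6 = 5.4; wedge = 77.2 − 34 = 43.2.
DWL = ½ × 5.4 × 43.2 = 116.64.

116.64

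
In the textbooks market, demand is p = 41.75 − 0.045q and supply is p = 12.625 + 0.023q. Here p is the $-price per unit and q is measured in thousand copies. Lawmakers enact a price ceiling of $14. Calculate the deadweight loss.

Competitive equilibrium: 41.75 − 0.045q = 12.625 + 0.023q → q* = 428.30882, p* = 22.4761.
At the ceiling p = 14, quantity supplied = (14 − 12.625)/0.023 = 59.78261.
Willingness to pay at q' = 59.78261: 41.75 − 0.045·59.78261 = 39.05978.
Δq = 428.30882 − 59.78261 = 368.52621; wedge = 39.05978 − 14 = 25.05978.
DWL = ½ × 368.52621 × 25.05978 = $4617.59 thousand.

$4617.59 thousand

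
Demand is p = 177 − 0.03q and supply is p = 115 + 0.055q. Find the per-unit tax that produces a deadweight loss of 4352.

27.2

Competitive equilibrium: 177 − 0.03q = 115 + 0.055q → q* = 729.4118, p* = 155.1176.
A tax t gives Δq = t/0.085 and wedge t, so DWL = t²/0.17.
t²/0.17 = 4352 → t² = 739.84 → t = 27.2.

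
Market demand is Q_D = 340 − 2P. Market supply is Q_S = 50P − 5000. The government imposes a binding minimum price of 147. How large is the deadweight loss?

2041.70

In inverse form: demand P = 170 − 0.5Q, supply P = 100 + 0.02Q.
Competitive equilibrium: 170 − 0.5Q = 100 + 0.02Q → Q* = 134.6154, P* = 102.6923.
At the floor P = 147, quantity demanded = (170 − 147)/0.5 = 46.
Sellers' marginal cost at Q' = 46: 100 + 0.02·46 = 100.92.
ΔQ = 134.6154 − 46 = 88.6154; wedge = 147 − 100.92 = 46.08.
The triangle = ½ × 88.6154 × 46.08 = 2041.70.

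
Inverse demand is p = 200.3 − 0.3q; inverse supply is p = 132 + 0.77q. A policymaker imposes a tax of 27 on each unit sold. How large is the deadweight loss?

Competitive equilibrium: 200.3 − 0.3q = 132 + 0.77q → q* = 63.8318, p* = 181.1505.
With the tax, the buyer price exceeds the seller price by 27: (200.3 − 0.3q) − (132 + 0.77q) = 27 → q' = 38.5981.
Δq = 63.8318 − 38.5981 = 25.2337; the wedge equals the tax, 27.
DWL = ½ × 25.2337 × 27 = 340.65.

340.65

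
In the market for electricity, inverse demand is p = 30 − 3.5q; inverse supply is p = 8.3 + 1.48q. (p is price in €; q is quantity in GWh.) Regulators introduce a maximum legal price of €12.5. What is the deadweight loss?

Competitive equilibrium: 30 − 3.5q = 8.3 + 1.48q → q* = 4.3574, p* = 14.749.
At the ceiling p = 12.5, quantity supplied = (12.5 − 8.3)/1.48 = 2.8378.
Willingness to pay at q' = 2.8378: 30 − 3.5·2.8378 = 20.0677.
Δq = 4.3574 − 2.8378 = 1.5196; wedge = 20.0677 − 12.5 = 7.5677.
Welfare loss = ½ × 1.5196 × 7.5677 = €5.75.

€5.75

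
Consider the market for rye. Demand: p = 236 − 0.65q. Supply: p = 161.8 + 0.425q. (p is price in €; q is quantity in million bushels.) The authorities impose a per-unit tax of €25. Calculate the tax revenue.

Competitive equilibrium: 236 − 0.65q = 161.8 + 0.425q → q* = 69.0233, p* = 191.1349.
With the tax, the buyer price exceeds the seller price by 25: (236 − 0.65q) − (161.8 + 0.425q) = 25 → q' = 45.7674.
Tax revenue = 25 × 45.7674 = €1144.19 million.

€1144.19 million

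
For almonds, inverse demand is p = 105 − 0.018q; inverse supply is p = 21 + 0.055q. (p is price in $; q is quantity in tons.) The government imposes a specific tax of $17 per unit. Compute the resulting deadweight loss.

$1979.45

Competitive equilibrium: 105 − 0.018q = 21 + 0.055q → q* = 1150.6849, p* = 84.2877.
With the tax, the buyer price exceeds the seller price by 17: (105 − 0.018q) − (21 + 0.055q) = 17 → q' = 917.8082.
Δq = 1150.6849 − 917.8082 = 232.8767; the wedge equals the tax, 17.
Deadweight loss = ½ × 232.8767 × 17 = $1979.45.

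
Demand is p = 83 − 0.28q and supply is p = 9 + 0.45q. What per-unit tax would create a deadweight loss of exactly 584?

29.2

Competitive equilibrium: 83 − 0.28q = 9 + 0.45q → q* = 101.3699, p* = 54.6164.
A tax t gives Δq = t/0.73 and wedge t, so DWL = t²/1.46.
t²/1.46 = 584 → t² = 852.64 → t = 29.2.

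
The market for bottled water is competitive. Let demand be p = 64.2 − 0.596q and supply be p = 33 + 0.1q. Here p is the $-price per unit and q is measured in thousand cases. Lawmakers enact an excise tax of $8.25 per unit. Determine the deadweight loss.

$48.90 thousand

Competitive equilibrium: 64.2 − 0.596q = 33 + 0.1q → q* = 44.8276, p* = 37.4828.
With the tax, the buyer price exceeds the seller price by 8.25: (64.2 − 0.596q) − (33 + 0.1q) = 8.25 → q' = 32.9741.
Δq = 44.8276 − 32.9741 = 11.8535; the wedge equals the tax, 8.25.
Welfare loss = ½ × 11.8535 × 8.25 = $48.90 thousand.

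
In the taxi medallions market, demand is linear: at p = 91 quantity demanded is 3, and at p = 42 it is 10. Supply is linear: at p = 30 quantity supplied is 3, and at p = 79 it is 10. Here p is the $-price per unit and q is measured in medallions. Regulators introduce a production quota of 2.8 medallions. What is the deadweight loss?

Demand slope = (42 − 91)/(10 − 3) = −7, so p = 112 − 7q.
Supply slope = (79 − 30)/(10 − 3) = 7, so p = 9 + 7q.
Competitive equilibrium: 112 − 7q = 9 + 7q → q* = 7.3571, p* = 60.5.
At q = 2.8: demand price = 112 − 7·2.8 = 92.4; supply price = 9 + 7·2.8 = 28.6.
Δq = 7.3571 − 2.8 = 4.5571; wedge = 92.4 − 28.6 = 63.8.
The triangle = ½ × 4.5571 × 63.8 = $145.37.

$145.37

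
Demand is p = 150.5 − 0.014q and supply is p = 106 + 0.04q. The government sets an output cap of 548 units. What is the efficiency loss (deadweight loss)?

Competitive equilibrium: 150.5 − 0.014q = 106 + 0.04q → q* = 824.0741, p* = 138.963.
At q = 548: demand price = 150.5 − 0.014·548 = 142.828; supply price = 106 + 0.04·548 = 127.92.
Δq = 824.0741 − 548 = 276.0741; wedge = 142.828 − 127.92 = 14.908.
The triangle = ½ × 276.0741 × 14.908 = 2057.86.

2057.86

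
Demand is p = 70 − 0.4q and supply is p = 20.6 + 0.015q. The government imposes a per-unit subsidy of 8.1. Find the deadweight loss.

79.05

Competitive equilibrium: 70 − 0.4q = 20.6 + 0.015q → q* = 119.0361, p* = 22.3855.
The subsidy lowers effective supply by 8.1: p = 12.5 + 0.015q.
New quantity: 70 − 0.4q = 12.5 + 0.015q → q' = 138.5542.
Overproduction Δq = 138.5542 − 119.0361 = 19.5181; wedge = subsidy = 8.1.
Deadweight loss = ½ × 19.5181 × 8.1 = 79.05.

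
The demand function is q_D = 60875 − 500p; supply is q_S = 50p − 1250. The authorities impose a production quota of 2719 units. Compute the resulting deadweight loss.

30999.38

In inverse form: demand p = 121.75 − 0.002q, supply p = 25 + 0.02q.
Competitive equilibrium: 121.75 − 0.002q = 25 + 0.02q → q* = 4397.7273, p* = 112.9545.
At q = 2719: demand price = 121.75 − 0.002·2719 = 116.312; supply price = 25 + 0.02·2719 = 79.38.
Δq = 4397.7273 − 2719 = 1678.7273; wedge = 116.312 − 79.38 = 36.932.
Welfare loss = ½ × 1678.7273 × 36.932 = 30999.38.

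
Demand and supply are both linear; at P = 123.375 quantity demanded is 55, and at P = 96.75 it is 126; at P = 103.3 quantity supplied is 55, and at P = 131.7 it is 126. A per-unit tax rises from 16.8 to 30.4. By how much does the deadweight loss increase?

414.14

Demand slope = (96.75 − 123.375)/(126 − 55) = −0.375, so P = 144 − 0.375Q.
Supply slope = (131.7 − 103.3)/(126 − 55) = 0.4, so P = 81.3 + 0.4Q.
Competitive equilibrium: 144 − 0.375Q = 81.3 + 0.4Q → Q* = 80.9032, P* = 113.6613.
For a per-unit tax t: ΔQ = t/0.775, so DWL = ½·t·(t/0.775) = t²/1.55.
At t = 16.8: DWL = 182.09. At t = 30.4: DWL = 596.232.
Increase = 596.232 − 182.09 = 414.14.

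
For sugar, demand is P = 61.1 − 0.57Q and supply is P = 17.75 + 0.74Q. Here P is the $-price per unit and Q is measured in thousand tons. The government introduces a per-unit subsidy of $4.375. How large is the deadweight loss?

$7.31 thousand

Competitive equilibrium: 61.1 − 0.57Q = 17.75 + 0.74Q → Q* = 33.0916, P* = 42.2378.
The subsidy lowers effective supply by 4.375: P = 13.375 + 0.74Q.
New quantity: 61.1 − 0.57Q = 13.375 + 0.74Q → Q' = 36.4313.
Overproduction ΔQ = 36.4313 − 33.0916 = 3.3397; wedge = subsidy = 4.375.
DWL = ½ × 3.3397 × 4.375 = $7.31 thousand.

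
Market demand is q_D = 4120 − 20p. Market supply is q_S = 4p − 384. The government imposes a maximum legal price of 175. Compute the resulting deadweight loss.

385.07

In inverse form: demand p = 206 − 0.05q, supply p = 96 + 0.25q.
Competitive equilibrium: 206 − 0.05q = 96 + 0.25q → q* = 366.6667, p* = 187.6667.
At the ceiling p = 175, quantity supplied = (175 − 96)/0.25 = 316.
Willingness to pay at q' = 316: 206 − 0.05·316 = 190.2.
Δq = 366.6667 − 316 = 50.6667; wedge = 190.2 − 175 = 15.2.
Welfare loss = ½ × 50.6667 × 15.2 = 385.07.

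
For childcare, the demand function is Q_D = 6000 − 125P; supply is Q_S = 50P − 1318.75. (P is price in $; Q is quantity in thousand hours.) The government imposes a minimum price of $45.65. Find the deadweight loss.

In inverse form: demand P = 48 − 0.008Q, supply P = 26.375 + 0.02Q.
Competitive equilibrium: 48 − 0.008Q = 26.375 + 0.02Q → Q* = 772.3214, P* = 41.8214.
At the floor P = 45.65, quantity demanded = (48 − 45.65)/0.008 = 293.75.
Sellers' marginal cost at Q' = 293.75: 26.375 + 0.02·293.75 = 32.25.
ΔQ = 772.3214 − 293.75 = 478.5714; wedge = 45.65 − 32.25 = 13.4.
Welfare loss = ½ × 478.5714 × 13.4 = $3206.43 thousand.

$3206.43 thousand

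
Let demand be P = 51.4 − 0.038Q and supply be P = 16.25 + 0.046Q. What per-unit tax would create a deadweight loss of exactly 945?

Competitive equilibrium: 51.4 − 0.038Q = 16.25 + 0.046Q → Q* = 418.4524, P* = 35.4988.
A tax t gives ΔQ = t/0.084 and wedge t, so DWL = t²/0.168.
t²/0.168 = 945 → t² = 158.76 → t = 12.6.

12.6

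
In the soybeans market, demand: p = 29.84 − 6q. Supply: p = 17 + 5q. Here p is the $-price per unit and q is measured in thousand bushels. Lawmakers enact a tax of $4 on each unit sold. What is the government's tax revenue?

$3.21 thousand

Competitive equilibrium: 29.84 − 6q = 17 + 5q → q* = 1.1673, p* = 22.8364.
With the tax, the buyer price exceeds the seller price by 4: (29.84 − 6q) − (17 + 5q) = 4 → q' = 0.8036.
Tax revenue = 4 × 0.8036 = $3.21 thousand.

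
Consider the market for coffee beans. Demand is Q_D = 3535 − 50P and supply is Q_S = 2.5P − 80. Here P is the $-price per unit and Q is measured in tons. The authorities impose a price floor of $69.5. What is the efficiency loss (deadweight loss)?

$216.96

In inverse form: demand P = 70.7 − 0.02Q, supply P = 32 + 0.4Q.
Competitive equilibrium: 70.7 − 0.02Q = 32 + 0.4Q → Q* = 92.1429, P* = 68.8571.
At the floor P = 69.5, quantity demanded = (70.7 − 69.5)/0.02 = 60.
Sellers' marginal cost at Q' = 60: 32 + 0.4·60 = 56.
ΔQ = 92.1429 − 60 = 32.1429; wedge = 69.5 − 56 = 13.5.
Deadweight loss = ½ × 32.1429 × 13.5 = $216.96.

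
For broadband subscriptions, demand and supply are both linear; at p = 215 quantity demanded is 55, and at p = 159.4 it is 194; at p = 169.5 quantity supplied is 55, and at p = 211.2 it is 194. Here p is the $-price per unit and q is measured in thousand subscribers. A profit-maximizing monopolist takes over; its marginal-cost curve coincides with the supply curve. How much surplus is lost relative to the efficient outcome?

Demand slope = (159.4 − 215)/(194 − 55) = −0.4, so p = 237 − 0.4q.
Supply slope = (211.2 − 169.5)/(194 − 55) = 0.3, so p = 153 + 0.3q.
Competitive equilibrium: 237 − 0.4q = 153 + 0.3q → q* = 120, p* = 189.
Marginal revenue: MR = 237 − 0.8q. Set MR = MC: 237 − 0.8q = 153 + 0.3q → q_m = 76.3636.
Price p_m = 237 − 0.4·76.3636 = 206.4546; MC(q_m) = 153 + 0.3·76.3636 = 175.9091.
Competitive q* = 120, so Δq = 43.6364; wedge = 206.4546 − 175.9091 = 30.5455.
Welfare loss = ½ × 43.6364 × 30.5455 = $666.45 thousand.

$666.45 thousand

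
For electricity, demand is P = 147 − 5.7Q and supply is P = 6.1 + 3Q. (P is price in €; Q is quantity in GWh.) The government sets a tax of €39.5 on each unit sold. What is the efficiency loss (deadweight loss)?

€89.67

Competitive equilibrium: 147 − 5.7Q = 6.1 + 3Q → Q* = 16.1954, P* = 54.6862.
With the tax, the buyer price exceeds the seller price by 39.5: (147 − 5.7Q) − (6.1 + 3Q) = 39.5 → Q' = 11.6552.
ΔQ = 16.1954 − 11.6552 = 4.5402; the wedge equals the tax, 39.5.
The triangle = ½ × 4.5402 × 39.5 = €89.67.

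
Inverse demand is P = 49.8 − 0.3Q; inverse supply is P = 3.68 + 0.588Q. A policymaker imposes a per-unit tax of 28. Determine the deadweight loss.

441.44

Competitive equilibrium: 49.8 − 0.3Q = 3.68 + 0.588Q → Q* = 51.9369, P* = 34.2189.
With the tax, the buyer price exceeds the seller price by 28: (49.8 − 0.3Q) − (3.68 + 0.588Q) = 28 → Q' = 20.4054.
ΔQ = 51.9369 − 20.4054 = 31.5315; the wedge equals the tax, 28.
Deadweight loss = ½ × 31.5315 × 28 = 441.44.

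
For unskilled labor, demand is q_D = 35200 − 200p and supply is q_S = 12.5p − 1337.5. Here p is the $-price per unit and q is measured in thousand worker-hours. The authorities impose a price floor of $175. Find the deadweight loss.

In inverse form: demand p = 176 − 0.005q, supply p = 107 + 0.08q.
Competitive equilibrium: 176 − 0.005q = 107 + 0.08q → q* = 811.7647, p* = 171.9412.
At the floor p = 175, quantity demanded = (176 − 175)/0.005 = 200.
Sellers' marginal cost at q' = 200: 107 + 0.08·200 = 123.
Δq = 811.7647 − 200 = 611.7647; wedge = 175 − 123 = 52.
DWL = ½ × 611.7647 × 52 = $15905.88 thousand.

$15905.88 thousand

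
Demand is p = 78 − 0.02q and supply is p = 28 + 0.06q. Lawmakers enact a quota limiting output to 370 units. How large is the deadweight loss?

Competitive equilibrium: 78 − 0.02q = 28 + 0.06q → q* = 625, p* = 65.5.
At q = 370: demand price = 78 − 0.02·370 = 70.6; supply price = 28 + 0.06·370 = 50.2.
Δq = 625 − 370 = 255; wedge = 70.6 − 50.2 = 20.4.
Deadweight loss = ½ × 255 × 20.4 = 2601.

2601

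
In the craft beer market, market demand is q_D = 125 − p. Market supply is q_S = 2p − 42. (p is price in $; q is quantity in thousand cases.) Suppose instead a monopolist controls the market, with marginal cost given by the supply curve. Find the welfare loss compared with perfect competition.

$576.85 thousand

In inverse form: demand p = 125 − q, supply p = 21 + 0.5q.
Competitive equilibrium: 125 − q = 21 + 0.5q → q* = 69.3333, p* = 55.6667.
Marginal revenue: MR = 125 − 2q. Set MR = MC: 125 − 2q = 21 + 0.5q → q_m = 41.6.
Price p_m = 125 − 1·41.6 = 83.4; MC(q_m) = 21 + 0.5·41.6 = 41.8.
Competitive q* = 69.3333, so Δq = 27.7333; wedge = 83.4 − 41.8 = 41.6.
Welfare loss = ½ × 27.7333 × 41.6 = $576.85 thousand.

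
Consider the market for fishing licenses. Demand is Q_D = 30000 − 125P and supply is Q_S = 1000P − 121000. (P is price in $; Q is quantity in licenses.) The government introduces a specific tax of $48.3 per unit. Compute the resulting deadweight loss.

In inverse form: demand P = 240 − 0.008Q, supply P = 121 + 0.001Q.
Competitive equilibrium: 240 − 0.008Q = 121 + 0.001Q → Q* = 13222.2222, P* = 134.2222.
With the tax, the buyer price exceeds the seller price by 48.3: (240 − 0.008Q) − (121 + 0.001Q) = 48.3 → Q' = 7855.5556.
ΔQ = 13222.2222 − 7855.5556 = 5366.6666; the wedge equals the tax, 48.3.
The triangle = ½ × 5366.6666 × 48.3 = $129605.

$129605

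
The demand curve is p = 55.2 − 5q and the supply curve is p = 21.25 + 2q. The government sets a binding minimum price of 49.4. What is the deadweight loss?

47.66

Competitive equilibrium: 55.2 − 5q = 21.25 + 2q → q* = 4.85, p* = 30.95.
At the floor p = 49.4, quantity demanded = (55.2 − 49.4)/5 = 1.16.
Sellers' marginal cost at q' = 1.16: 21.25 + 2·1.16 = 23.57.
Δq = 4.85 − 1.16 = 3.69; wedge = 49.4 − 23.57 = 25.83.
The triangle = ½ × 3.69 × 25.83 = 47.66.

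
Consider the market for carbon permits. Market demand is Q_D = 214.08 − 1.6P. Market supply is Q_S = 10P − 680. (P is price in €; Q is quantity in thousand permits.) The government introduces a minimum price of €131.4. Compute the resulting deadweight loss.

€2738.63 thousand

In inverse form: demand P = 133.8 − 0.625Q, supply P = 68 + 0.1Q.
Competitive equilibrium: 133.8 − 0.625Q = 68 + 0.1Q → Q* = 90.7586, P* = 77.0759.
At the floor P = 131.4, quantity demanded = (133.8 − 131.4)/0.625 = 3.84.
Sellers' marginal cost at Q' = 3.84: 68 + 0.1·3.84 = 68.384.
ΔQ = 90.7586 − 3.84 = 86.9186; wedge = 131.4 − 68.384 = 63.016.
Deadweight loss = ½ × 86.9186 × 63.016 = €2738.63 thousand.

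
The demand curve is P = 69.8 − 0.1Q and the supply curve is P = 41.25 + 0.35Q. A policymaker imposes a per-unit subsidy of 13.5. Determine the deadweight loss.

Competitive equilibrium: 69.8 − 0.1Q = 41.25 + 0.35Q → Q* = 63.4444, P* = 63.4556.
The subsidy lowers effective supply by 13.5: P = 27.75 + 0.35Q.
New quantity: 69.8 − 0.1Q = 27.75 + 0.35Q → Q' = 93.4444.
Overproduction ΔQ = 93.4444 − 63.4444 = 30; wedge = subsidy = 13.5.
DWL = ½ × 30 × 13.5 = 202.50.

202.50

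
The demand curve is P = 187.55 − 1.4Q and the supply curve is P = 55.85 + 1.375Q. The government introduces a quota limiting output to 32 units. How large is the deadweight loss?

Competitive equilibrium: 187.55 − 1.4Q = 55.85 + 1.375Q → Q* = 47.4595, P* = 121.1068.
At Q = 32: demand price = 187.55 − 1.4·32 = 142.75; supply price = 55.85 + 1.375·32 = 99.85.
ΔQ = 47.4595 − 32 = 15.4595; wedge = 142.75 − 99.85 = 42.9.
Deadweight loss = ½ × 15.4595 × 42.9 = 331.61.

331.61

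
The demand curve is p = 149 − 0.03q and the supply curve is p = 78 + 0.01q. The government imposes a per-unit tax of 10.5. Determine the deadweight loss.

1378.125

Competitive equilibrium: 149 − 0.03q = 78 + 0.01q → q* = 1775, p* = 95.75.
With the tax, the buyer price exceeds the seller price by 10.5: (149 − 0.03q) − (78 + 0.01q) = 10.5 → q' = 1512.5.
Δq = 1775 − 1512.5 = 262.5; the wedge equals the tax, 10.5.
DWL = ½ × 262.5 × 10.5 = 1378.125.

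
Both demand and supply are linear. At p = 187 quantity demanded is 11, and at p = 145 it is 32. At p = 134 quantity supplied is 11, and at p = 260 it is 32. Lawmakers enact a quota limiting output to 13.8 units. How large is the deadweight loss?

58.52

Demand slope = (145 − 187)/(32 − 11) = −2, so p = 209 − 2q.
Supply slope = (260 − 134)/(32 − 11) = 6, so p = 68 + 6q.
Competitive equilibrium: 209 − 2q = 68 + 6q → q* = 17.625, p* = 173.75.
At q = 13.8: demand price = 209 − 2·13.8 = 181.4; supply price = 68 + 6·13.8 = 150.8.
Δq = 17.625 − 13.8 = 3.825; wedge = 181.4 − 150.8 = 30.6.
The triangle = ½ × 3.825 × 30.6 = 58.52.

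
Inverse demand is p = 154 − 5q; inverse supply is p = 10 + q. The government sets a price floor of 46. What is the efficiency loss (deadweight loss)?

17.28

Competitive equilibrium: 154 − 5q = 10 + q → q* = 24, p* = 34.
At the floor p = 46, quantity demanded = (154 − 46)/5 = 21.6.
Sellers' marginal cost at q' = 21.6: 10 + 1·21.6 = 31.6.
Δq = 24 − 21.6 = 2.4; wedge = 46 − 31.6 = 14.4.
DWL = ½ × 2.4 × 14.4 = 17.28.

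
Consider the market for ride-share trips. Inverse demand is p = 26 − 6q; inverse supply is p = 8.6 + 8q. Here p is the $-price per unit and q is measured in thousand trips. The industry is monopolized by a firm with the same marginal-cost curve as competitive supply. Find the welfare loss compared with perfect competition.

$0.97 thousand

Competitive equilibrium: 26 − 6q = 8.6 + 8q → q* = 1.2429, p* = 18.5429.
Marginal revenue: MR = 26 − 12q. Set MR = MC: 26 − 12q = 8.6 + 8q → q_m = 0.87.
Price p_m = 26 − 6·0.87 = 20.78; MC(q_m) = 8.6 + 8·0.87 = 15.56.
Competitive q* = 1.2429, so Δq = 0.3729; wedge = 20.78 − 15.56 = 5.22.
Welfare loss = ½ × 0.3729 × 5.22 = $0.97 thousand.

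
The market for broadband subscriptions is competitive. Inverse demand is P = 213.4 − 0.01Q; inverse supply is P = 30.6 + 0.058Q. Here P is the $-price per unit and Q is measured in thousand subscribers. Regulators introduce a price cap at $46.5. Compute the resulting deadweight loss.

Competitive equilibrium: 213.4 − 0.01Q = 30.6 + 0.058Q → Q* = 2688.23529, P* = 186.51765.
At the ceiling P = 46.5, quantity supplied = (46.5 − 30.6)/0.058 = 274.13793.
Willingness to pay at Q' = 274.13793: 213.4 − 0.01·274.13793 = 210.65862.
ΔQ = 2688.23529 − 274.13793 = 2414.09736; wedge = 210.65862 − 46.5 = 164.15862.
Deadweight loss = ½ × 2414.09736 × 164.15862 = $198147.45 thousand.

$198147.45 thousand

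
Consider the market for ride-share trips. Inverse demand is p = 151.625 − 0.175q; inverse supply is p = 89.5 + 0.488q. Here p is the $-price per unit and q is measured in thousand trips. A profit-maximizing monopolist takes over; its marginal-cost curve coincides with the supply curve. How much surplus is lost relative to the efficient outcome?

$126.93 thousand

Competitive equilibrium: 151.625 − 0.175q = 89.5 + 0.488q → q* = 93.7029, p* = 135.227.
Marginal revenue: MR = 151.625 − 0.35q. Set MR = MC: 151.625 − 0.35q = 89.5 + 0.488q → q_m = 74.1348.
Price p_m = 151.625 − 0.175·74.1348 = 138.6514; MC(q_m) = 89.5 + 0.488·74.1348 = 125.6778.
Competitive q* = 93.7029, so Δq = 19.5681; wedge = 138.6514 − 125.6778 = 12.9736.
The triangle = ½ × 19.5681 × 12.9736 = $126.93 thousand.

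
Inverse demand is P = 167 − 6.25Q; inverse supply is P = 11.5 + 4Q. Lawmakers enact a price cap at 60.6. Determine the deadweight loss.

42.97

Competitive equilibrium: 167 − 6.25Q = 11.5 + 4Q → Q* = 15.1707, P* = 72.1829.
At the ceiling P = 60.6, quantity supplied = (60.6 − 11.5)/4 = 12.275.
Willingness to pay at Q' = 12.275: 167 − 6.25·12.275 = 90.2813.
ΔQ = 15.1707 − 12.275 = 2.8957; wedge = 90.2813 − 60.6 = 29.6813.
Deadweight loss = ½ × 2.8957 × 29.6813 = 42.97.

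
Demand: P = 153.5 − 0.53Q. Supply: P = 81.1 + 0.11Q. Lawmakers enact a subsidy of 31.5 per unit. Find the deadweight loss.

775.20

Competitive equilibrium: 153.5 − 0.53Q = 81.1 + 0.11Q → Q* = 113.125, P* = 93.5438.
The subsidy lowers effective supply by 31.5: P = 49.6 + 0.11Q.
New quantity: 153.5 − 0.53Q = 49.6 + 0.11Q → Q' = 162.3438.
Overproduction ΔQ = 162.3438 − 113.125 = 49.2188; wedge = subsidy = 31.5.
Welfare loss = ½ × 49.2188 × 31.5 = 775.20.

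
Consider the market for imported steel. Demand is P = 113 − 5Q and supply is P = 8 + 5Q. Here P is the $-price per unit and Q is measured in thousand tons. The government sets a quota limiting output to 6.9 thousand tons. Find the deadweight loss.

$64.80 thousand

Competitive equilibrium: 113 − 5Q = 8 + 5Q → Q* = 10.5, P* = 60.5.
At Q = 6.9: demand price = 113 − 5·6.9 = 78.5; supply price = 8 + 5·6.9 = 42.5.
ΔQ = 10.5 − 6.9 = 3.6; wedge = 78.5 − 42.5 = 36.
Welfare loss = ½ × 3.6 × 36 = $64.80 thousand.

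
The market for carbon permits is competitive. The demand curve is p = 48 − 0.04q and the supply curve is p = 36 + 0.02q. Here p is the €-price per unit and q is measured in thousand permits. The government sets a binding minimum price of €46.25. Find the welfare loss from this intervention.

Competitive equilibrium: 48 − 0.04q = 36 + 0.02q → q* = 200, p* = 40.
At the floor p = 46.25, quantity demanded = (48 − 46.25)/0.04 = 43.75.
Sellers' marginal cost at q' = 43.75: 36 + 0.02·43.75 = 36.875.
Δq = 200 − 43.75 = 156.25; wedge = 46.25 − 36.875 = 9.375.
DWL = ½ × 156.25 × 9.375 = €732.42 thousand.

€732.42 thousand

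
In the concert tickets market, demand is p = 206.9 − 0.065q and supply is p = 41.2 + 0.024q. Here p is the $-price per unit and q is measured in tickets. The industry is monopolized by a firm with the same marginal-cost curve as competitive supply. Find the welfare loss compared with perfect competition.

Competitive equilibrium: 206.9 − 0.065q = 41.2 + 0.024q → q* = 1861.7978, p* = 85.8831.
Marginal revenue: MR = 206.9 − 0.13q. Set MR = MC: 206.9 − 0.13q = 41.2 + 0.024q → q_m = 1075.974.
Price p_m = 206.9 − 0.065·1075.974 = 136.9617; MC(q_m) = 41.2 + 0.024·1075.974 = 67.0234.
Competitive q* = 1861.7978, so Δq = 785.8238; wedge = 136.9617 − 67.0234 = 69.9383.
DWL = ½ × 785.8238 × 69.9383 = $27479.59.

$27479.59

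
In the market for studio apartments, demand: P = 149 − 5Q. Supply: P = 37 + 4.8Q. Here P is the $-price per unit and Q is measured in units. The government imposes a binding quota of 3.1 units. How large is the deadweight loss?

Competitive equilibrium: 149 − 5Q = 37 + 4.8Q → Q* = 11.42857, P* = 91.85714.
At Q = 3.1: demand price = 149 − 5·3.1 = 133.5; supply price = 37 + 4.8·3.1 = 51.88.
ΔQ = 11.42857 − 3.1 = 8.32857; wedge = 133.5 − 51.88 = 81.62.
Welfare loss = ½ × 8.32857 × 81.62 = $339.889.

$339.889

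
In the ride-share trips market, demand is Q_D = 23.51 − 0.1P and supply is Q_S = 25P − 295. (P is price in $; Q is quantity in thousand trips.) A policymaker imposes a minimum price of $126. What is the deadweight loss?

In inverse form: demand P = 235.1 − 10Q, supply P = 11.8 + 0.04Q.
Competitive equilibrium: 235.1 − 10Q = 11.8 + 0.04Q → Q* = 22.241, P* = 12.6896.
At the floor P = 126, quantity demanded = (235.1 − 126)/10 = 10.91.
Sellers' marginal cost at Q' = 10.91: 11.8 + 0.04·10.91 = 12.2364.
ΔQ = 22.241 − 10.91 = 11.331; wedge = 126 − 12.2364 = 113.7636.
The triangle = ½ × 11.331 × 113.7636 = $644.53 thousand.

$644.53 thousand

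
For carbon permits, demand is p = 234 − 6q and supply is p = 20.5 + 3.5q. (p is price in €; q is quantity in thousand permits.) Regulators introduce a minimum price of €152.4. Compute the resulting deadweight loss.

€374.03 thousand

Competitive equilibrium: 234 − 6q = 20.5 + 3.5q → q* = 22.4737, p* = 99.1579.
At the floor p = 152.4, quantity demanded = (234 − 152.4)/6 = 13.6.
Sellers' marginal cost at q' = 13.6: 20.5 + 3.5·13.6 = 68.1.
Δq = 22.4737 − 13.6 = 8.8737; wedge = 152.4 − 68.1 = 84.3.
Welfare loss = ½ × 8.8737 × 84.3 = €374.03 thousand.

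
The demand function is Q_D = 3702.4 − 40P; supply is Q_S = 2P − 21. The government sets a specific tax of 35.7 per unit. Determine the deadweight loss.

In inverse form: demand P = 92.56 − 0.025Q, supply P = 10.5 + 0.5Q.
Competitive equilibrium: 92.56 − 0.025Q = 10.5 + 0.5Q → Q* = 156.3048, P* = 88.6524.
With the tax, the buyer price exceeds the seller price by 35.7: (92.56 − 0.025Q) − (10.5 + 0.5Q) = 35.7 → Q' = 88.3048.
ΔQ = 156.3048 − 88.3048 = 68; the wedge equals the tax, 35.7.
DWL = ½ × 68 × 35.7 = 1213.80.

1213.80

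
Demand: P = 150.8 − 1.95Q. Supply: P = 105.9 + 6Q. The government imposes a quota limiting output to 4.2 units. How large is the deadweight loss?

8.33

Competitive equilibrium: 150.8 − 1.95Q = 105.9 + 6Q → Q* = 5.6478, P* = 139.7868.
At Q = 4.2: demand price = 150.8 − 1.95·4.2 = 142.61; supply price = 105.9 + 6·4.2 = 131.1.
ΔQ = 5.6478 − 4.2 = 1.4478; wedge = 142.61 − 131.1 = 11.51.
Deadweight loss = ½ × 1.4478 × 11.51 = 8.33.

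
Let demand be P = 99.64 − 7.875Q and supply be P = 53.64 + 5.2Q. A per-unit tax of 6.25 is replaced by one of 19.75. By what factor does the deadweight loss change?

9.9856

Competitive equilibrium: 99.64 − 7.875Q = 53.64 + 5.2Q → Q* = 3.5182, P* = 71.9345.
For a per-unit tax t: ΔQ = t/13.075, so DWL = ½·t·(t/13.075) = t²/26.15.
At t = 6.25: DWL = 1.494. At t = 19.75: DWL = 14.916.
Ratio = (19.75/6.25)² = 9.9856.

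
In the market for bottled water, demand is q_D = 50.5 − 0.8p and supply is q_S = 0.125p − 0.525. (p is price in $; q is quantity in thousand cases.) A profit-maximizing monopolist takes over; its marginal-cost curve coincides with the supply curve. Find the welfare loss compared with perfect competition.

$2.66 thousand

In inverse form: demand p = 63.125 − 1.25q, supply p = 4.2 + 8q.
Competitive equilibrium: 63.125 − 1.25q = 4.2 + 8q → q* = 6.3703, p* = 55.1622.
Marginal revenue: MR = 63.125 − 2.5q. Set MR = MC: 63.125 − 2.5q = 4.2 + 8q → q_m = 5.6119.
Price p_m = 63.125 − 1.25·5.6119 = 56.1101; MC(q_m) = 4.2 + 8·5.6119 = 49.0952.
Competitive q* = 6.3703, so Δq = 0.7584; wedge = 56.1101 − 49.0952 = 7.0149.
Deadweight loss = ½ × 0.7584 × 7.0149 = $2.66 thousand.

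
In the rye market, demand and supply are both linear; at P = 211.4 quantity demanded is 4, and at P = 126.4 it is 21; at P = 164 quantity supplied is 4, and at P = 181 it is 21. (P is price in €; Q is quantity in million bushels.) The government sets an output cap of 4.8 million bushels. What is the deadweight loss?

€151.23 million

Demand slope = (126.4 − 211.4)/(21 − 4) = −5, so P = 231.4 − 5Q.
Supply slope = (181 − 164)/(21 − 4) = 1, so P = 160 + Q.
Competitive equilibrium: 231.4 − 5Q = 160 + Q → Q* = 11.9, P* = 171.9.
At Q = 4.8: demand price = 231.4 − 5·4.8 = 207.4; supply price = 160 + 1·4.8 = 164.8.
ΔQ = 11.9 − 4.8 = 7.1; wedge = 207.4 − 164.8 = 42.6.
Deadweight loss = ½ × 7.1 × 42.6 = €151.23 million.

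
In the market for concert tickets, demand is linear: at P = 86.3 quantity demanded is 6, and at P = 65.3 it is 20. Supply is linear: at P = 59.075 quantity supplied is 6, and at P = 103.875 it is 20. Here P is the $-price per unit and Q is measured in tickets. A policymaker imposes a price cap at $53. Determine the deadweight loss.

Demand slope = (65.3 − 86.3)/(20 − 6) = −1.5, so P = 95.3 − 1.5Q.
Supply slope = (103.875 − 59.075)/(20 − 6) = 3.2, so P = 39.875 + 3.2Q.
Competitive equilibrium: 95.3 − 1.5Q = 39.875 + 3.2Q → Q* = 11.7926, P* = 77.6112.
At the ceiling P = 53, quantity supplied = (53 − 39.875)/3.2 = 4.1016.
Willingness to pay at Q' = 4.1016: 95.3 − 1.5·4.1016 = 89.1476.
ΔQ = 11.7926 − 4.1016 = 7.691; wedge = 89.1476 − 53 = 36.1476.
Deadweight loss = ½ × 7.691 × 36.1476 = $139.01.

$139.01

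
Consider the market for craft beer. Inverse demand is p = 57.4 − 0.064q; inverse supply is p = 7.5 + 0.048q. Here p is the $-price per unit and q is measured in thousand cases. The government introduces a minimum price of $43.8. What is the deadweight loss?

$3041.12 thousand

Competitive equilibrium: 57.4 − 0.064q = 7.5 + 0.048q → q* = 445.5357, p* = 28.8857.
At the floor p = 43.8, quantity demanded = (57.4 − 43.8)/0.064 = 212.5.
Sellers' marginal cost at q' = 212.5: 7.5 + 0.048·212.5 = 17.7.
Δq = 445.5357 − 212.5 = 233.0357; wedge = 43.8 − 17.7 = 26.1.
The triangle = ½ × 233.0357 × 26.1 = $3041.12 thousand.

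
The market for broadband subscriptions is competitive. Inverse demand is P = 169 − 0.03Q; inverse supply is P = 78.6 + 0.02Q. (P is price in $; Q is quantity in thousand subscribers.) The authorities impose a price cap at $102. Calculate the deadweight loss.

$10176.10 thousand

Competitive equilibrium: 169 − 0.03Q = 78.6 + 0.02Q → Q* = 1808, P* = 114.76.
At the ceiling P = 102, quantity supplied = (102 − 78.6)/0.02 = 1170.
Willingness to pay at Q' = 1170: 169 − 0.03·1170 = 133.9.
ΔQ = 1808 − 1170 = 638; wedge = 133.9 − 102 = 31.9.
The triangle = ½ × 638 × 31.9 = $10176.10 thousand.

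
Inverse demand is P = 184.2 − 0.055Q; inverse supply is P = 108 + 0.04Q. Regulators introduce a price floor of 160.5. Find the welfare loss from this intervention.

Competitive equilibrium: 184.2 − 0.055Q = 108 + 0.04Q → Q* = 802.1053, P* = 140.0842.
At the floor P = 160.5, quantity demanded = (184.2 − 160.5)/0.055 = 430.9091.
Sellers' marginal cost at Q' = 430.9091: 108 + 0.04·430.9091 = 125.2364.
ΔQ = 802.1053 − 430.9091 = 371.1962; wedge = 160.5 − 125.2364 = 35.2636.
Welfare loss = ½ × 371.1962 × 35.2636 = 6544.86.

6544.86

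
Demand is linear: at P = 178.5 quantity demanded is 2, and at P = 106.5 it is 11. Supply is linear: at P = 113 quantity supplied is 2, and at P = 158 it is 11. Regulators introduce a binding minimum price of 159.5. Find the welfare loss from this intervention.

Demand slope = (106.5 − 178.5)/(11 − 2) = −8, so P = 194.5 − 8Q.
Supply slope = (158 − 113)/(11 − 2) = 5, so P = 103 + 5Q.
Competitive equilibrium: 194.5 − 8Q = 103 + 5Q → Q* = 7.0385, P* = 138.1923.
At the floor P = 159.5, quantity demanded = (194.5 − 159.5)/8 = 4.375.
Sellers' marginal cost at Q' = 4.375: 103 + 5·4.375 = 124.875.
ΔQ = 7.0385 − 4.375 = 2.6635; wedge = 159.5 − 124.875 = 34.625.
The triangle = ½ × 2.6635 × 34.625 = 46.11.

46.11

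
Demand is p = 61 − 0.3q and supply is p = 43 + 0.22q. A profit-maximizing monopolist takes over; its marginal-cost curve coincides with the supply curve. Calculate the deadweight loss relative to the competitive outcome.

41.70

Competitive equilibrium: 61 − 0.3q = 43 + 0.22q → q* = 34.6154, p* = 50.6154.
Marginal revenue: MR = 61 − 0.6q. Set MR = MC: 61 − 0.6q = 43 + 0.22q → q_m = 21.9512.
Price p_m = 61 − 0.3·21.9512 = 54.4146; MC(q_m) = 43 + 0.22·21.9512 = 47.8293.
Competitive q* = 34.6154, so Δq = 12.6642; wedge = 54.4146 − 47.8293 = 6.5853.
DWL = ½ × 12.6642 × 6.5853 = 41.70.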